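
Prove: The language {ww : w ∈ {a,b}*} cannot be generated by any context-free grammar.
Assume for contradiction that L is context-free, and let p ≥ 1 be the pumping length given by the pumping lemma for CFLs.
Choose s = a^p b^p a^p b^p. Then s ∈ L (take w = a^p b^p) and |s| = 4p ≥ p.
By the CFL pumping lemma, s = uvxyz for some u, v, x, y, z with |vxy| ≤ p, |vy| ≥ 1, and uv^i xy^i z ∈ L for every i ≥ 0.

Write s as four blocks A₁ B₁ A₂ B₂ with A₁ = A₂ = a^p and B₁ = B₂ = b^p. Since |vxy| ≤ p, the window vxy lies inside at most two adjacent blocks. Take i = 0 and let t = uxz, so |t| = 4p − |vy| with 1 ≤ |vy| ≤ p. If |t| is odd, t ∉ L immediately, so assume |vy| is even (hence |vy| ≥ 2) and |t|/2 = 2p − |vy|/2, which satisfies p ≤ |t|/2 ≤ 2p − 1.

Case 1 (vxy inside A₁B₁): t = a^(p−j) b^(p−l) a^p b^p with j + l = |vy|. The second half of t has length < 2p, so it is a suffix of the trailing a^p b^p and ends in b; the first half is a^(p−j) b^(p−l) a^((j+l)/2), which ends in a because (j+l)/2 ≥ 1. The halves differ, so t ∉ L.

Case 2 (vxy inside B₁A₂, straddling the middle): t = a^p b^(p−j) a^(p−l) b^p with j + l = |vy|. If t = ww, then w is a prefix of t of length ≥ p, so w begins with a^p; and w is a suffix of t of length ≥ p, so w ends with b^p. That forces |w| ≥ 2p, contradicting |w| = |t|/2 ≤ 2p − 1. So t ∉ L.

Case 3 (vxy inside A₂B₂): t = a^p b^p a^(p−j) b^(p−l) with j + l = |vy|. The first half of t is a prefix of a^p b^p, so it begins with a; the second half is b^((j+l)/2) a^(p−j) b^(p−l), which begins with b. The halves differ, so t ∉ L.

In every case uv⁰xy⁰z = uxz ∉ L.

This contradicts the CFL pumping lemma, which requires uv^i xy^i z ∈ L for all i ≥ 0.
Hence L = {ww : w ∈ {a,b}*} is not context-free. ∎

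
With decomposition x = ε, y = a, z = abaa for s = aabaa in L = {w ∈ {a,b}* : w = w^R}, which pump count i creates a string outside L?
i = 0

xy⁰z = ε · ε · abaa = abaa; abaa reversed is aaba ≠ abaa, so it is not a palindrome and is not in L.
(Other choices also work, e.g. i = 2, 3; only i = 1 is guaranteed to stay in L since xy¹z = s.)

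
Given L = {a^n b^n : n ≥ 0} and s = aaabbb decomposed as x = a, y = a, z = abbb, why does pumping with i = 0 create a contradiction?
xy⁰z = aabbb ∉ L

Pumping with i = 0 replaces y = a by y⁰ = ε:
- Original: s = xyz = aaabbb; aaabbb = a^3 b^3 has equal counts (3 = 3), so it is in L
- Pumped: xy⁰z = a · ε · abbb = aabbb
- aabbb has 2 a's and 3 b's; 2 ≠ 3, so it is not in L

The pumping lemma would require xy⁰z ∈ L, so this decomposition yields a contradiction.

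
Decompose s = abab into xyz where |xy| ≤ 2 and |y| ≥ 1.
x = 'a', y = 'b', z = 'ab'

For s = abab and p = 2, one valid decomposition is:
- x = 'a' (length 1)
- y = 'b' (length 1)
- z = 'ab' (length 2)

Verification:
- xyz = 'a' + 'b' + 'ab' = abab ✓
- |xy| = 2 ≤ 2 ✓
- |y| = 1 > 0 ✓

All pumping lemma constraints are satisfied.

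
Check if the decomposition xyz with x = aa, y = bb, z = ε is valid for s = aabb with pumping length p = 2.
Violated: |xy| ≤ p

The decomposition x = aa, y = bb, z = ε for s = aabb with p = 2
violates the constraint: |xy| ≤ p

|xy| = |aabb| = 4 > 2 = p. The decomposition puts too many characters in xy.

Pumping lemma constraints:
1. xyz = s (decomposition is valid)
2. |xy| ≤ p
3. |y| > 0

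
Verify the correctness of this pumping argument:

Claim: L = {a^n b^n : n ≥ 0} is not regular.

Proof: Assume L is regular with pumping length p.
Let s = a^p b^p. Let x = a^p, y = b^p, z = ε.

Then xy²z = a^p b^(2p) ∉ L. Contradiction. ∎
The proof is INCORRECT.

Error: The decomposition violates |xy| ≤ p.
With x = a^p and y = b^p, we have |xy| = 2p > p.
The pumping lemma requires |xy| ≤ p, so y must be within the first p characters.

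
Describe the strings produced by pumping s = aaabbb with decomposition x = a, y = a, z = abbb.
{xy^i z : i ≥ 0} = {a^(2+i) b^3 : i ≥ 0} = {aabbb, aaabbb, aaaabbb, ...}

With x = a, y = a, z = abbb: Starting with aaabbb and pumping the second 'a', we get strings with 2+i a's followed by 3 b's for i = 0, 1, 2, ...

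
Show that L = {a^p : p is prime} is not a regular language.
Assume for contradiction that L is regular, and let p ≥ 1 be the pumping length given by the pumping lemma.
Choose a prime q with q ≥ p (one exists because there are infinitely many primes) and let s = a^q. Then s ∈ L and |s| = q ≥ p.
By the pumping lemma, s = xyz for some x, y, z with |xy| ≤ p, |y| ≥ 1, and xy^i z ∈ L for every i ≥ 0.
Here y = a^k for some k with 1 ≤ k ≤ p, and xy^i z = a^(q + (i − 1)k) for every i ≥ 0.

Take i = q + 1: |xy^(q+1) z| = q + qk = q(k + 1).
Both factors satisfy q ≥ 2 and k + 1 ≥ 2, so q(k + 1) is composite, and xy^(q+1) z ∉ L.

This contradicts the pumping lemma, which requires xy^i z ∈ L for all i ≥ 0.
Hence L = {a^p : p is prime} is not regular. ∎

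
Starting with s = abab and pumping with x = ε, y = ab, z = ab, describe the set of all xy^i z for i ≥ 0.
{xy^i z : i ≥ 0} = {(ab)^(i+1) : i ≥ 0} = {ab, abab, ababab, ...}

With x = ε, y = ab, z = ab: Pumping 'ab' gives strings of alternating a's and b's.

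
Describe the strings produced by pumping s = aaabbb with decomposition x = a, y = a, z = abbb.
{xy^i z : i ≥ 0} = {a^(2+i) b^3 : i ≥ 0} = {aabbb, aaabbb, aaaabbb, ...}

With x = a, y = a, z = abbb: Starting with aaabbb and pumping the second 'a', we get strings with 2+i a's followed by 3 b's for i = 0, 1, 2, ...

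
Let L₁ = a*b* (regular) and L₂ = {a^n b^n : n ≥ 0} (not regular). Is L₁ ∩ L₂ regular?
No — L₁ ∩ L₂ is not regular.

Every string a^n b^n already lies in a*b*, so L₁ ∩ L₂ = {a^n b^n : n ≥ 0} = L₂ itself, which is the standard non-regular language (pump s = a^p b^p).

Note that the bare facts "L₁ regular, L₂ non-regular" do not settle the question by themselves: the closure of regular languages under ∪, ∩, complement and difference applies only when BOTH operands are regular. With a non-regular operand the result can come out regular or non-regular depending on the specific languages, so one has to work out L₁ ∩ L₂ for this particular pair, as above.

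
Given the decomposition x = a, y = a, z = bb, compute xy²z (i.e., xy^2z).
aaabb

Given x = 'a', y = 'a', z = 'bb' and i = 2:

xy^2z = x + y·y·...·y (2 times) + z
       = 'a' + 'a'^2 + 'bb'
       = 'a' + 'aa' + 'bb'
       = 'aaabb'

The pumped string is 'aaabb' with length 5.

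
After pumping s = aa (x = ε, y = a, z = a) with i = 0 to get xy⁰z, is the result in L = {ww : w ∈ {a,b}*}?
No

xy⁰z = ε · ε · a = a.
a has odd length 1, so it cannot be written as ww and is not in L.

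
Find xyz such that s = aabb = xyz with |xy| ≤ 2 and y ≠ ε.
x = 'a', y = 'a', z = 'bb'

For s = aabb and p = 2, one valid decomposition is:
- x = 'a' (length 1)
- y = 'a' (length 1)
- z = 'bb' (length 2)

Verification:
- xyz = 'a' + 'a' + 'bb' = aabb ✓
- |xy| = 2 ≤ 2 ✓
- |y| = 1 > 0 ✓

All pumping lemma constraints are satisfied.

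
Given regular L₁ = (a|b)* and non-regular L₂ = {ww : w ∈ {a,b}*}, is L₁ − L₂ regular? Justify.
No — L₁ − L₂ is not regular.

L₁ − L₂ is the complement of {ww} within {a,b}*. If it were regular, its complement {ww} would be regular as well (regular languages are closed under complement) — contradiction. So L₁ − L₂ is not regular.

Note that the bare facts "L₁ regular, L₂ non-regular" do not settle the question by themselves: the closure of regular languages under ∪, ∩, complement and difference applies only when BOTH operands are regular. With a non-regular operand the result can come out regular or non-regular depending on the specific languages, so one has to work out L₁ − L₂ for this particular pair, as above.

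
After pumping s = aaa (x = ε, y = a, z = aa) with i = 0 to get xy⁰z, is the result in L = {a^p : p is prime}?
Yes

xy⁰z = ε · ε · aa = aa.
aa has length 2, which is prime, so it is in L.
(A single pumped string landing in L is not a contradiction by itself; a non-regularity proof needs some i for which xy^i z ∉ L, for every admissible decomposition.)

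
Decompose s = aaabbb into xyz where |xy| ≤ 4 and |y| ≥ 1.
x = '', y = 'a', z = 'aabbb'

For s = aaabbb and p = 4, one valid decomposition is:
- x = '' (length 0)
- y = 'a' (length 1)
- z = 'aabbb' (length 5)

Verification:
- xyz = '' + 'a' + 'aabbb' = aaabbb ✓
- |xy| = 1 ≤ 4 ✓
- |y| = 1 > 0 ✓

All pumping lemma constraints are satisfied.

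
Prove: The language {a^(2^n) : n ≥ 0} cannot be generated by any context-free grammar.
Assume for contradiction that L is context-free, and let p ≥ 1 be the pumping length given by the pumping lemma for CFLs.
Choose s = a^(2^p). Then s ∈ L and |s| = 2^p ≥ p.
By the CFL pumping lemma, s = uvxyz for some u, v, x, y, z with |vxy| ≤ p, |vy| ≥ 1, and uv^i xy^i z ∈ L for every i ≥ 0.
All symbols are a's, so only lengths matter: let k = |vy|, with 1 ≤ k ≤ |vxy| ≤ p < 2^p.

Take i = 2: |uv²xy²z| = 2^p + k, and 2^p < 2^p + k < 2^p + 2^p = 2^(p+1).
So the length lies strictly between consecutive powers of two and is not a power of 2; uv²xy²z ∉ L.

This contradicts the CFL pumping lemma, which requires uv^i xy^i z ∈ L for all i ≥ 0.
Hence L = {a^(2^n) : n ≥ 0} is not context-free. ∎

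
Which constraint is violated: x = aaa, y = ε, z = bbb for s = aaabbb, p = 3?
Violated: |y| > 0

The decomposition x = aaa, y = ε, z = bbb for s = aaabbb with p = 3
violates the constraint: |y| > 0

|y| = 0, but the pumping lemma requires |y| > 0 (y must be non-empty).

Pumping lemma constraints:
1. xyz = s (decomposition is valid)
2. |xy| ≤ p
3. |y| > 0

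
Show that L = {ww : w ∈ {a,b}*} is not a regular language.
Assume for contradiction that L is regular, and let p ≥ 1 be the pumping length given by the pumping lemma.
Choose s = a^p b a^p b. Then s ∈ L (take w = a^p b) and |s| = 2p + 2 ≥ p.
By the pumping lemma, s = xyz for some x, y, z with |xy| ≤ p, |y| ≥ 1, and xy^i z ∈ L for every i ≥ 0.
Since |xy| ≤ p and the first p symbols of s are all a's, y = a^k for some k with 1 ≤ k ≤ p.

Take i = 2: t = xy²z = a^(p + k) b a^p b.
Suppose t = uu for some string u. The string t contains exactly two b's and ends in b, so u contains exactly one b and ends in b; hence u = a^j b for some j, and uu = a^j b a^j b. Comparing with t = a^(p + k) b a^p b forces j = p + k (first block) and j = p (second block), which is impossible since k ≥ 1. So t ∉ L.

This contradicts the pumping lemma, which requires xy^i z ∈ L for all i ≥ 0.
Hence L = {ww : w ∈ {a,b}*} is not regular. ∎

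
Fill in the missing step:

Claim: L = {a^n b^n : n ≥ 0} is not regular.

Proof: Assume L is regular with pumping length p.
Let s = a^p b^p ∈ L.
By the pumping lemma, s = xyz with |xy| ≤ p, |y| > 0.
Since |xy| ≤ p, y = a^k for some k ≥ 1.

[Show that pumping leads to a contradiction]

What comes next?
Consider xy²z = a^(p+k) b^p.

Since k ≥ 1, we have p + k > p.
So xy²z has more a's than b's: (p+k) a's vs p b's.
This means xy²z ∉ L because a^n b^n requires equal counts.

This contradicts the pumping lemma which states xy²z ∈ L.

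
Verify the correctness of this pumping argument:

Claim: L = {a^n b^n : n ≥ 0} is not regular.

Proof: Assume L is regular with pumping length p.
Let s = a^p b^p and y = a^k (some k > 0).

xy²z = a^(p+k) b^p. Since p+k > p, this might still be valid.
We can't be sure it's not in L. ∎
The proof is INCORRECT.

Error: The conclusion is wrong.
xy²z = a^(p+k) b^p is definitely NOT in L because the number of a's (p+k) ≠ number of b's (p).
The proof incorrectly doubts what is actually a valid contradiction.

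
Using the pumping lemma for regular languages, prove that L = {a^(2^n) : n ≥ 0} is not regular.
Assume for contradiction that L is regular, and let p ≥ 1 be the pumping length given by the pumping lemma.
Choose s = a^(2^p). Then s ∈ L and |s| = 2^p ≥ p.
By the pumping lemma, s = xyz for some x, y, z with |xy| ≤ p, |y| ≥ 1, and xy^i z ∈ L for every i ≥ 0.
Here y = a^k for some k with 1 ≤ k ≤ |xy| ≤ p, and p < 2^p.

Take i = 2: |xy²z| = 2^p + k.
Now 2^p < 2^p + k ≤ 2^p + p < 2^p + 2^p = 2^(p+1).
So |xy²z| lies strictly between the consecutive powers of two 2^p and 2^(p+1), hence is not a power of 2, and xy²z ∉ L.

This contradicts the pumping lemma, which requires xy^i z ∈ L for all i ≥ 0.
Hence L = {a^(2^n) : n ≥ 0} is not regular. ∎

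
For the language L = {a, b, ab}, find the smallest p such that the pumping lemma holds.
p = 3

For a finite language L, the pumping lemma holds vacuously if p > max|s| for s ∈ L.

The longest string in L = {a, b, ab} has length 2.
If p = 3, then no string s ∈ L has |s| ≥ p, so the condition is vacuously true.

The minimum pumping length is p = 3.

Why no smaller p works: for any p ≤ 2, the longest string s ∈ L has |s| = 2 ≥ p, so it would
have to be pumpable; but pumping up (i = 2, 3, ...) produces ever longer strings, which cannot all lie in the
finite language L. So the pumping property fails for every p ≤ 2.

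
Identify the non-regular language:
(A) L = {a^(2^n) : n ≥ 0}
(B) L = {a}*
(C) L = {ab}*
(A) {a^(2^n) : n ≥ 0}

(A) L = {a^(2^n) : n ≥ 0} is NOT regular.

The pumping lemma can be used to prove this:
After pumping, length is no longer a power of 2

The other languages are regular because they can be recognized by finite automata.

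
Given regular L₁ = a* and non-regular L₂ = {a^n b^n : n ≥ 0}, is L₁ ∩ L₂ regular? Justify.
Yes — L₁ ∩ L₂ is regular.

A string of a* contains no b's, and the only string of {a^n b^n} with no b's is ε (n = 0). So L₁ ∩ L₂ = {ε}, a finite language, which is regular.

Note that the bare facts "L₁ regular, L₂ non-regular" do not settle the question by themselves: the closure of regular languages under ∪, ∩, complement and difference applies only when BOTH operands are regular. With a non-regular operand the result can come out regular or non-regular depending on the specific languages, so one has to work out L₁ ∩ L₂ for this particular pair, as above.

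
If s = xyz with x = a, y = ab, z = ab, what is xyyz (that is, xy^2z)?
aababab

Given x = 'a', y = 'ab', z = 'ab' and i = 2:

xy^2z = x + y·y·...·y (2 times) + z
       = 'a' + 'ab'^2 + 'ab'
       = 'a' + 'abab' + 'ab'
       = 'aababab'

The pumped string is 'aababab' with length 7.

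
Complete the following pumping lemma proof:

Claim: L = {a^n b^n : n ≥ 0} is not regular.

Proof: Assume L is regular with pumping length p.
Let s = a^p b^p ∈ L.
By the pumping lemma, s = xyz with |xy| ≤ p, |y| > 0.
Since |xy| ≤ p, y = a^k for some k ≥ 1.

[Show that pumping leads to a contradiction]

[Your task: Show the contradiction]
Consider xy²z = a^(p+k) b^p.

Since k ≥ 1, we have p + k > p.
So xy²z has more a's than b's: (p+k) a's vs p b's.
This means xy²z ∉ L because a^n b^n requires equal counts.

This contradicts the pumping lemma which states xy²z ∈ L.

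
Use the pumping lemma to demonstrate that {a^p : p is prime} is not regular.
Assume for contradiction that L is regular, and let p ≥ 1 be the pumping length given by the pumping lemma.
Choose a prime q with q ≥ p (one exists because there are infinitely many primes) and let s = a^q. Then s ∈ L and |s| = q ≥ p.
By the pumping lemma, s = xyz for some x, y, z with |xy| ≤ p, |y| ≥ 1, and xy^i z ∈ L for every i ≥ 0.
Here y = a^k for some k with 1 ≤ k ≤ p, and xy^i z = a^(q + (i − 1)k) for every i ≥ 0.

Take i = q + 1: |xy^(q+1) z| = q + qk = q(k + 1).
Both factors satisfy q ≥ 2 and k + 1 ≥ 2, so q(k + 1) is composite, and xy^(q+1) z ∉ L.

This contradicts the pumping lemma, which requires xy^i z ∈ L for all i ≥ 0.
Hence L = {a^p : p is prime} is not regular. ∎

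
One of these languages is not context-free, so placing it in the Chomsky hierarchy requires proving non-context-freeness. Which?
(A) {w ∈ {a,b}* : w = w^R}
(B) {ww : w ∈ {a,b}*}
(B) {ww : w ∈ {a,b}*}

(B) {ww : w ∈ {a,b}*} requires the CFL pumping lemma.

- {w ∈ {a,b}* : w = w^R} is context-free (but not regular)
  • Can be shown non-regular with the regular pumping lemma
  • After pumping, the string is no longer symmetric

- {ww : w ∈ {a,b}*} is NOT context-free
  • Requires the CFL pumping lemma to prove
  • Cannot verify equality of two arbitrary substrings

The CFL pumping lemma is "stronger" in that it can prove non-membership
in the larger class of context-free languages.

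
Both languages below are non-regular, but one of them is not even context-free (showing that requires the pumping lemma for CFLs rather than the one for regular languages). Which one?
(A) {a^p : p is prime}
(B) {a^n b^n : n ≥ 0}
(A) {a^p : p is prime}

(A) {a^p : p is prime} requires the CFL pumping lemma.

- {a^n b^n : n ≥ 0} is context-free (but not regular)
  • Can be shown non-regular with the regular pumping lemma
  • After pumping, the number of a's and b's become unequal

- {a^p : p is prime} is NOT context-free
  • Requires the CFL pumping lemma to prove
  • The CFL pumping lemma also fails because prime gaps are unbounded

The CFL pumping lemma is "stronger" in that it can prove non-membership
in the larger class of context-free languages.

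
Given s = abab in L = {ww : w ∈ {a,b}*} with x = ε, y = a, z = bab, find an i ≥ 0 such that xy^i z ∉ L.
i = 3

xy³z = ε · aaa · bab = aaabab; aaabab has length 6; its halves are aaa and bab, which differ, so it is not in L.
(Other choices also work, e.g. i = 0, 2; only i = 1 is guaranteed to stay in L since xy¹z = s.)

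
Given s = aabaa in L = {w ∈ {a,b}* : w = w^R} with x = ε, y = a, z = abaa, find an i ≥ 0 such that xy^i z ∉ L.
i = 2

xy²z = ε · aa · abaa = aaabaa; aaabaa reversed is aabaaa ≠ aaabaa, so it is not a palindrome and is not in L.
(Other choices also work, e.g. i = 0, 3; only i = 1 is guaranteed to stay in L since xy¹z = s.)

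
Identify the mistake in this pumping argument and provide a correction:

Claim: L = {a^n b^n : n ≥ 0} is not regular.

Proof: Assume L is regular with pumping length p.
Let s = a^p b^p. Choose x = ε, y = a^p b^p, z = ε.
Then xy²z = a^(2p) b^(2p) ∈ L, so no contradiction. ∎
Error: The decomposition violates |xy| ≤ p. With y = a^p b^p, |xy| = |y| = 2p > p. (The proof also miscomputes xy²z, which would be a^p b^p a^p b^p rather than a^(2p) b^(2p), and it wrongly treats one harmless decomposition as settling the matter — the prover does not get to choose the decomposition.)

Correction: The pumping lemma requires |xy| ≤ p, and the argument must handle every decomposition satisfying |xy| ≤ p, |y| ≥ 1. Since s starts with p a's, any such y consists only of a's, say y = a^k with k ≥ 1. Then xy²z = a^(p+k) b^p has unequal numbers of a's and b's, so xy²z ∉ L — the required contradiction.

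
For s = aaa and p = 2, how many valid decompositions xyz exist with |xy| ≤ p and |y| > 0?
3

For s = 'aaa' with pumping length p = 2:

Constraints: |xy| ≤ 2, |y| > 0

Valid decompositions (|xy| ≤ p, |y| ≥ 1):
  • x='', y='a', z='aa'
  • x='a', y='a', z='a'
  • x='', y='aa', z='a'

Total count: 3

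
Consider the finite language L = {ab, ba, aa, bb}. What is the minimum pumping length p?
p = 3

For a finite language L, the pumping lemma holds vacuously if p > max|s| for s ∈ L.

The longest string in L = {ab, ba, aa, bb} has length 2.
If p = 3, then no string s ∈ L has |s| ≥ p, so the condition is vacuously true.

The minimum pumping length is p = 3.

Why no smaller p works: for any p ≤ 2, the longest string s ∈ L has |s| = 2 ≥ p, so it would
have to be pumpable; but pumping up (i = 2, 3, ...) produces ever longer strings, which cannot all lie in the
finite language L. So the pumping property fails for every p ≤ 2.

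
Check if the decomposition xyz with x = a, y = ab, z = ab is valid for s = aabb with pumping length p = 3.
Violated: xyz = s

The decomposition x = a, y = ab, z = ab for s = aabb with p = 3
violates the constraint: xyz = s

xyz = 'a' + 'ab' + 'ab' = 'aabab' ≠ 'aabb' = s. The decomposition doesn't reconstruct s.

Pumping lemma constraints:
1. xyz = s (decomposition is valid)
2. |xy| ≤ p
3. |y| > 0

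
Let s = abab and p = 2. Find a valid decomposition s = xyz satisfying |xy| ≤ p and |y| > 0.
x = '', y = 'ab', z = 'ab'

For s = abab and p = 2, one valid decomposition is:
- x = '' (length 0)
- y = 'ab' (length 2)
- z = 'ab' (length 2)

Verification:
- xyz = '' + 'ab' + 'ab' = abab ✓
- |xy| = 2 ≤ 2 ✓
- |y| = 2 > 0 ✓

All pumping lemma constraints are satisfied.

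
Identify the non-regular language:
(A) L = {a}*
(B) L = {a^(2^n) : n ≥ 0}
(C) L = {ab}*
(B) {a^(2^n) : n ≥ 0}

(B) L = {a^(2^n) : n ≥ 0} is NOT regular.

The pumping lemma can be used to prove this:
After pumping, length is no longer a power of 2

The other languages are regular because they can be recognized by finite automata.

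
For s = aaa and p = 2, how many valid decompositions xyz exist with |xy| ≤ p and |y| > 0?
3

For s = 'aaa' with pumping length p = 2:

Constraints: |xy| ≤ 2, |y| > 0

Valid decompositions (|xy| ≤ p, |y| ≥ 1):
  • x='', y='a', z='aa'
  • x='a', y='a', z='a'
  • x='', y='aa', z='a'

Total count: 3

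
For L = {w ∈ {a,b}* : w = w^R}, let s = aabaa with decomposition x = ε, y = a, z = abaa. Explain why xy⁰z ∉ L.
xy⁰z = abaa ∉ L

Pumping with i = 0 replaces y = a by y⁰ = ε:
- Original: s = xyz = aabaa; aabaa reversed is aabaa, the same string, so it is a palindrome and is in L
- Pumped: xy⁰z = ε · ε · abaa = abaa
- abaa reversed is aaba ≠ abaa, so it is not a palindrome and is not in L

The pumping lemma would require xy⁰z ∈ L, so this decomposition yields a contradiction.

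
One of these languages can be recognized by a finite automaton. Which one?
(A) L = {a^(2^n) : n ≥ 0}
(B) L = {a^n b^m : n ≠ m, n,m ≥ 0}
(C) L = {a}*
(C) {a}*

(C) L = {a}* is regular.

This can be recognized by a finite automaton (DFA/NFA).
Regular expressions like {a}* define regular languages.

The other choices are not regular:
- {a^(2^n) : n ≥ 0}: After pumping, length is no longer a power of 2
- {a^n b^m : n ≠ m, n,m ≥ 0}: After pumping a's, we can make n = m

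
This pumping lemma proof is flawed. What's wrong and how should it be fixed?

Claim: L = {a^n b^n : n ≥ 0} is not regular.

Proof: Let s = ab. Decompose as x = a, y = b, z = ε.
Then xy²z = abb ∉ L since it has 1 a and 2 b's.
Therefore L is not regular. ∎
Error: The string s = ab might be shorter than the pumping length p.

Correction: Choose s = a^p b^p to ensure |s| ≥ p. Also, the decomposition is wrong: with |xy| ≤ p, y cannot include b's when s starts with p a's.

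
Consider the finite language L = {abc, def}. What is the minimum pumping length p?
p = 4

For a finite language L, the pumping lemma holds vacuously if p > max|s| for s ∈ L.

The longest string in L = {abc, def} has length 3.
If p = 4, then no string s ∈ L has |s| ≥ p, so the condition is vacuously true.

The minimum pumping length is p = 4.

Why no smaller p works: for any p ≤ 3, the longest string s ∈ L has |s| = 3 ≥ p, so it would
have to be pumpable; but pumping up (i = 2, 3, ...) produces ever longer strings, which cannot all lie in the
finite language L. So the pumping property fails for every p ≤ 3.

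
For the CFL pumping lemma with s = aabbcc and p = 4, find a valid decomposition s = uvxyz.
u='a', v='a', x='bb', y='c', z='c'

For s = aabbcc with pumping length p = 4:

One valid decomposition:
- u = 'a'
- v = 'a'
- x = 'bb'
- y = 'c'
- z = 'c'

Verification:
- uvxyz = 'a' + 'a' + 'bb' + 'c' + 'c' = aabbcc ✓
- |vxy| = |'abbc'| = 4 ≤ 4 ✓
- |vy| = |'ac'| = 2 > 0 ✓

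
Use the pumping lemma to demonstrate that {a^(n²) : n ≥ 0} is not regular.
Assume for contradiction that L is regular, and let p ≥ 1 be the pumping length given by the pumping lemma.
Choose s = a^(p²). Then s ∈ L and |s| = p² ≥ p.
By the pumping lemma, s = xyz for some x, y, z with |xy| ≤ p, |y| ≥ 1, and xy^i z ∈ L for every i ≥ 0.
Here y = a^k for some k with 1 ≤ k ≤ |xy| ≤ p.

Take i = 2: |xy²z| = p² + k.
Now p² < p² + k ≤ p² + p < p² + 2p + 1 = (p + 1)².
So |xy²z| lies strictly between the consecutive squares p² and (p + 1)², hence is not a perfect square, and xy²z ∉ L.

This contradicts the pumping lemma, which requires xy^i z ∈ L for all i ≥ 0.
Hence L = {a^(n²) : n ≥ 0} is not regular. ∎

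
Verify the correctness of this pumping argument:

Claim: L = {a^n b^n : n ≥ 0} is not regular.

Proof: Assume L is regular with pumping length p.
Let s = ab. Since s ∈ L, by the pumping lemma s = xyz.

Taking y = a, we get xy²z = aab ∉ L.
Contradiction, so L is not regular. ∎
The proof is INCORRECT.

Error: The string s = ab may be shorter than p.
The pumping lemma only applies to strings with |s| ≥ p, and p is not under our control.
We must choose s in terms of p, e.g. s = a^p b^p, to ensure |s| ≥ p.
(The proof also fixes one particular y; a valid argument must handle every decomposition with |xy| ≤ p and |y| ≥ 1 — for s = a^p b^p this forces y = a^k, and then xy²z = a^(p+k) b^p ∉ L.)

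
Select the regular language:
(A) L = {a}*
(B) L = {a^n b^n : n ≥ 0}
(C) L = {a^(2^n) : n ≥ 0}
(A) {a}*

(A) L = {a}* is regular.

This can be recognized by a finite automaton (DFA/NFA).
Regular expressions like {a}* define regular languages.

The other choices are not regular:
- {a^(2^n) : n ≥ 0}: After pumping, length is no longer a power of 2
- {a^n b^n : n ≥ 0}: After pumping, the number of a's and b's become unequal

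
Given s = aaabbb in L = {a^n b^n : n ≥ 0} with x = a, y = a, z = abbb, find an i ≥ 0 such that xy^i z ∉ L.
i = 3

xy³z = a · aaa · abbb = aaaaabbb; aaaaabbb has 5 a's and 3 b's; 5 ≠ 3, so it is not in L.
(Other choices also work, e.g. i = 0, 2; only i = 1 is guaranteed to stay in L since xy¹z = s.)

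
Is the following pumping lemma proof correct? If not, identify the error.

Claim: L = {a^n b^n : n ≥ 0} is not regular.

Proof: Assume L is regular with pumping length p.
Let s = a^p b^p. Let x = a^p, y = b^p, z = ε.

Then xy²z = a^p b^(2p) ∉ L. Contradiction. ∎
The proof is INCORRECT.

Error: The decomposition violates |xy| ≤ p.
With x = a^p and y = b^p, we have |xy| = 2p > p.
The pumping lemma requires |xy| ≤ p, so y must be within the first p characters.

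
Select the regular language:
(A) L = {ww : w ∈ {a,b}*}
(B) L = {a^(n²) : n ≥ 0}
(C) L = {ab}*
(C) {ab}*

(C) L = {ab}* is regular.

This can be recognized by a finite automaton (DFA/NFA).
Regular expressions like {ab}* define regular languages.

The other choices are not regular:
- {ww : w ∈ {a,b}*}: After pumping, the two halves no longer match
- {a^(n²) : n ≥ 0}: After pumping, length is no longer a perfect square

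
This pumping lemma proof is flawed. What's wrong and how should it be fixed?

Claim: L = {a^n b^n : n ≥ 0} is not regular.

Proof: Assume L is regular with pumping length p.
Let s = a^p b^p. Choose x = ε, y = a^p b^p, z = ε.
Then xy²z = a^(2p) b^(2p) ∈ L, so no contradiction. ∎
Error: The decomposition violates |xy| ≤ p. With y = a^p b^p, |xy| = |y| = 2p > p. (The proof also miscomputes xy²z, which would be a^p b^p a^p b^p rather than a^(2p) b^(2p), and it wrongly treats one harmless decomposition as settling the matter — the prover does not get to choose the decomposition.)

Correction: The pumping lemma requires |xy| ≤ p, and the argument must handle every decomposition satisfying |xy| ≤ p, |y| ≥ 1. Since s starts with p a's, any such y consists only of a's, say y = a^k with k ≥ 1. Then xy²z = a^(p+k) b^p has unequal numbers of a's and b's, so xy²z ∉ L — the required contradiction.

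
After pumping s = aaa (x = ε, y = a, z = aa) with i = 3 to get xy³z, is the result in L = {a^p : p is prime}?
Yes

xy³z = ε · aaa · aa = aaaaa.
aaaaa has length 5, which is prime, so it is in L.
(A single pumped string landing in L is not a contradiction by itself; a non-regularity proof needs some i for which xy^i z ∉ L, for every admissible decomposition.)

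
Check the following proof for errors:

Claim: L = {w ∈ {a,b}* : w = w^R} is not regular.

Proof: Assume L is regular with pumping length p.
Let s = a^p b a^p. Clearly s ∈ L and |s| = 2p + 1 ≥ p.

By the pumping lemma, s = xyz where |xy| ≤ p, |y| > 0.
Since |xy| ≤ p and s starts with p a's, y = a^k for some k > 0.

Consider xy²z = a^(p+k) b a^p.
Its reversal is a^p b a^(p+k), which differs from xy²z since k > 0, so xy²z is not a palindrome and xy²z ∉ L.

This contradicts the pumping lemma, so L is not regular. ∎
The proof is correct.

This proof is valid because:
1. s = a^p b a^p is in L and is chosen in terms of p, so |s| ≥ p holds for every p
2. The decomposition analysis is correct: |xy| ≤ p forces y to lie inside the leading a's
3. The contradiction is valid: a^(p+k) b a^p has more a's before the b than after it, so it is not a palindrome
4. The conclusion follows logically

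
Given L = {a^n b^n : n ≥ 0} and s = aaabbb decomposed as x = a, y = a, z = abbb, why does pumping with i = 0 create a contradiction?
xy⁰z = aabbb ∉ L

Pumping with i = 0 replaces y = a by y⁰ = ε:
- Original: s = xyz = aaabbb; aaabbb = a^3 b^3 has equal counts (3 = 3), so it is in L
- Pumped: xy⁰z = a · ε · abbb = aabbb
- aabbb has 2 a's and 3 b's; 2 ≠ 3, so it is not in L

The pumping lemma would require xy⁰z ∈ L, so this decomposition yields a contradiction.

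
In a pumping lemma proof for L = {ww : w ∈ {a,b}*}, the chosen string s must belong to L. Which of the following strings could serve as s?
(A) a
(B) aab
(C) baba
(C) baba

The pumping lemma is applied to a string s that lies in L, so first check membership of each option:
- (A) a has odd length 1, so it cannot be written as ww and is not in L ✗
- (B) aab has odd length 3, so it cannot be written as ww and is not in L ✗
- (C) baba splits into halves ba · ba, which are equal, so it is in L (w = ba) ✓

Only (C) baba is in L, so it is the only candidate that could play the role of s.
(In a complete proof one picks s in terms of the pumping length p so that |s| ≥ p is guaranteed; a fixed string like baba illustrates the shape of such an s.)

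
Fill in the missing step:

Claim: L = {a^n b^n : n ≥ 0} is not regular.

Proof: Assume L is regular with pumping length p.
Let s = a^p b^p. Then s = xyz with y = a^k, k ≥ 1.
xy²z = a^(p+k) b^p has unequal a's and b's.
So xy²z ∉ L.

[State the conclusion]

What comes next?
This contradicts the pumping lemma for regular languages,
which guarantees xy^i z ∈ L for all i ≥ 0.

Since our assumption that L is regular leads to a contradiction,
we conclude that L = {a^n b^n : n ≥ 0} is NOT regular. ∎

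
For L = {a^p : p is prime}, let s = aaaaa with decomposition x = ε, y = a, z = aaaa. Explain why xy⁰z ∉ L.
xy⁰z = aaaa ∉ L

Pumping with i = 0 replaces y = a by y⁰ = ε:
- Original: s = xyz = aaaaa; aaaaa has length 5, which is prime, so it is in L
- Pumped: xy⁰z = ε · ε · aaaa = aaaa
- aaaa has length 4 = 2 × 2, which is not prime, so it is not in L

The pumping lemma would require xy⁰z ∈ L, so this decomposition yields a contradiction.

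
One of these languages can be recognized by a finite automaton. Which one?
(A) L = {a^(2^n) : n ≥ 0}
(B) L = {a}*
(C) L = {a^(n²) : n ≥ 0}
(B) {a}*

(B) L = {a}* is regular.

This can be recognized by a finite automaton (DFA/NFA).
Regular expressions like {a}* define regular languages.

The other choices are not regular:
- {a^(n²) : n ≥ 0}: After pumping, length is no longer a perfect square
- {a^(2^n) : n ≥ 0}: After pumping, length is no longer a power of 2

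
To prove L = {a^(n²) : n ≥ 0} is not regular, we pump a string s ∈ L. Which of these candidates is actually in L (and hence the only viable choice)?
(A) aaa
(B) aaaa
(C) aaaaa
(B) aaaa

The pumping lemma is applied to a string s that lies in L, so first check membership of each option:
- (A) aaa has length 3, strictly between 1² = 1 and 2² = 4, so it is not in L ✗
- (B) aaaa has length 4 = 2², a perfect square, so it is in L ✓
- (C) aaaaa has length 5, strictly between 2² = 4 and 3² = 9, so it is not in L ✗

Only (B) aaaa is in L, so it is the only candidate that could play the role of s.
(In a complete proof one picks s in terms of the pumping length p so that |s| ≥ p is guaranteed; a fixed string like aaaa illustrates the shape of such an s.)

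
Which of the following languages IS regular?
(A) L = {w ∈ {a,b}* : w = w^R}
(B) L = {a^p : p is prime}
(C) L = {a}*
(C) {a}*

(C) L = {a}* is regular.

This can be recognized by a finite automaton (DFA/NFA).
Regular expressions like {a}* define regular languages.

The other choices are not regular:
- {a^p : p is prime}: After pumping, the length becomes composite
- {w ∈ {a,b}* : w = w^R}: After pumping, the string is no longer symmetric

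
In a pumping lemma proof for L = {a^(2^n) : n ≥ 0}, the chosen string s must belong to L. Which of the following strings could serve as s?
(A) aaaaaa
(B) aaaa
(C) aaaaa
(B) aaaa

The pumping lemma is applied to a string s that lies in L, so first check membership of each option:
- (A) aaaaaa has length 6, strictly between 2^2 = 4 and 2^3 = 8, so it is not in L ✗
- (B) aaaa has length 4 = 2^2, so it is in L ✓
- (C) aaaaa has length 5, strictly between 2^2 = 4 and 2^3 = 8, so it is not in L ✗

Only (B) aaaa is in L, so it is the only candidate that could play the role of s.
(In a complete proof one picks s in terms of the pumping length p so that |s| ≥ p is guaranteed; a fixed string like aaaa illustrates the shape of such an s.)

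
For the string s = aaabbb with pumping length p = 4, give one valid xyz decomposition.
x = '', y = 'aa', z = 'abbb'

For s = aaabbb and p = 4, one valid decomposition is:
- x = '' (length 0)
- y = 'aa' (length 2)
- z = 'abbb' (length 4)

Verification:
- xyz = '' + 'aa' + 'abbb' = aaabbb ✓
- |xy| = 2 ≤ 4 ✓
- |y| = 2 > 0 ✓

All pumping lemma constraints are satisfied.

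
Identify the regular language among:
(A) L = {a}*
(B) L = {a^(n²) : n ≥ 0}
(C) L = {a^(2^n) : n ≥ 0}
(A) {a}*

(A) L = {a}* is regular.

This can be recognized by a finite automaton (DFA/NFA).
Regular expressions like {a}* define regular languages.

The other choices are not regular:
- {a^(n²) : n ≥ 0}: After pumping, length is no longer a perfect square
- {a^(2^n) : n ≥ 0}: After pumping, length is no longer a power of 2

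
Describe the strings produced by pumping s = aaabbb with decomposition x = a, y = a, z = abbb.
{xy^i z : i ≥ 0} = {a^(2+i) b^3 : i ≥ 0} = {aabbb, aaabbb, aaaabbb, ...}

With x = a, y = a, z = abbb: Starting with aaabbb and pumping the second 'a', we get strings with 2+i a's followed by 3 b's for i = 0, 1, 2, ...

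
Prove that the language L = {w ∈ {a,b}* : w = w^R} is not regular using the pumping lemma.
Assume for contradiction that L is regular, and let p ≥ 1 be the pumping length given by the pumping lemma.
Choose s = a^p b a^p. Then s ∈ L (it reads the same in both directions) and |s| = 2p + 1 ≥ p.
By the pumping lemma, s = xyz for some x, y, z with |xy| ≤ p, |y| ≥ 1, and xy^i z ∈ L for every i ≥ 0.
Since |xy| ≤ p and the first p symbols of s are all a's, y = a^k for some k with 1 ≤ k ≤ p.

Take i = 0: xy⁰z = a^(p − k) b a^p.
Its reversal is a^p b a^(p − k). These differ because the block of a's before the unique b has length p − k in one and p in the other, and p − k ≠ p since k ≥ 1. So xy⁰z is not a palindrome, i.e. xy⁰z ∉ L.

This contradicts the pumping lemma, which requires xy^i z ∈ L for all i ≥ 0.
Hence L = {w ∈ {a,b}* : w = w^R} is not regular. ∎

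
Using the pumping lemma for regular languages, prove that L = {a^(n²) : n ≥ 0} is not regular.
Assume for contradiction that L is regular, and let p ≥ 1 be the pumping length given by the pumping lemma.
Choose s = a^(p²). Then s ∈ L and |s| = p² ≥ p.
By the pumping lemma, s = xyz for some x, y, z with |xy| ≤ p, |y| ≥ 1, and xy^i z ∈ L for every i ≥ 0.
Here y = a^k for some k with 1 ≤ k ≤ |xy| ≤ p.

Take i = 2: |xy²z| = p² + k.
Now p² < p² + k ≤ p² + p < p² + 2p + 1 = (p + 1)².
So |xy²z| lies strictly between the consecutive squares p² and (p + 1)², hence is not a perfect square, and xy²z ∉ L.

This contradicts the pumping lemma, which requires xy^i z ∈ L for all i ≥ 0.
Hence L = {a^(n²) : n ≥ 0} is not regular. ∎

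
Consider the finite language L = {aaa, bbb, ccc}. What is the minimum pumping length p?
p = 4

For a finite language L, the pumping lemma holds vacuously if p > max|s| for s ∈ L.

The longest string in L = {aaa, bbb, ccc} has length 3.
If p = 4, then no string s ∈ L has |s| ≥ p, so the condition is vacuously true.

The minimum pumping length is p = 4.

Why no smaller p works: for any p ≤ 3, the longest string s ∈ L has |s| = 3 ≥ p, so it would
have to be pumpable; but pumping up (i = 2, 3, ...) produces ever longer strings, which cannot all lie in the
finite language L. So the pumping property fails for every p ≤ 3.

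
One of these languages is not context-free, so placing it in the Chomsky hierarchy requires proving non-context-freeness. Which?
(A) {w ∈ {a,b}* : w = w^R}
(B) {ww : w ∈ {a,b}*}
(B) {ww : w ∈ {a,b}*}

(B) {ww : w ∈ {a,b}*} requires the CFL pumping lemma.

- {w ∈ {a,b}* : w = w^R} is context-free (but not regular)
  • Can be shown non-regular with the regular pumping lemma
  • After pumping, the string is no longer symmetric

- {ww : w ∈ {a,b}*} is NOT context-free
  • Requires the CFL pumping lemma to prove
  • Cannot verify equality of two arbitrary substrings

The CFL pumping lemma is "stronger" in that it can prove non-membership
in the larger class of context-free languages.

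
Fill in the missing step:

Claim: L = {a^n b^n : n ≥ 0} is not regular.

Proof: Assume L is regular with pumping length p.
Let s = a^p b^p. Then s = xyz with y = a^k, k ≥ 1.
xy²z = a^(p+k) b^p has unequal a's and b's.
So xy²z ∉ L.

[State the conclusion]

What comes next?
This contradicts the pumping lemma for regular languages,
which guarantees xy^i z ∈ L for all i ≥ 0.

Since our assumption that L is regular leads to a contradiction,
we conclude that L = {a^n b^n : n ≥ 0} is NOT regular. ∎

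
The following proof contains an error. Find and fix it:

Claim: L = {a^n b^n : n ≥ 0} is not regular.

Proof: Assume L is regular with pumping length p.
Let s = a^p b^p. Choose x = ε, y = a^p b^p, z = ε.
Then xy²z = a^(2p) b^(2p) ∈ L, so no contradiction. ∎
Error: The decomposition violates |xy| ≤ p. With y = a^p b^p, |xy| = |y| = 2p > p. (The proof also miscomputes xy²z, which would be a^p b^p a^p b^p rather than a^(2p) b^(2p), and it wrongly treats one harmless decomposition as settling the matter — the prover does not get to choose the decomposition.)

Correction: The pumping lemma requires |xy| ≤ p, and the argument must handle every decomposition satisfying |xy| ≤ p, |y| ≥ 1. Since s starts with p a's, any such y consists only of a's, say y = a^k with k ≥ 1. Then xy²z = a^(p+k) b^p has unequal numbers of a's and b's, so xy²z ∉ L — the required contradiction.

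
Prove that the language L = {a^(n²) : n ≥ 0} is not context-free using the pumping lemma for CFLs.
Assume for contradiction that L is context-free, and let p ≥ 1 be the pumping length given by the pumping lemma for CFLs.
Choose s = a^(p²). Then s ∈ L and |s| = p² ≥ p.
By the CFL pumping lemma, s = uvxyz for some u, v, x, y, z with |vxy| ≤ p, |vy| ≥ 1, and uv^i xy^i z ∈ L for every i ≥ 0.
All symbols are a's, so only lengths matter: let k = |vy|, with 1 ≤ k ≤ |vxy| ≤ p.

Take i = 2: |uv²xy²z| = p² + k, and p² < p² + k ≤ p² + p < (p + 1)².
So the length lies strictly between consecutive squares and is not a perfect square; uv²xy²z ∉ L.

This contradicts the CFL pumping lemma, which requires uv^i xy^i z ∈ L for all i ≥ 0.
Hence L = {a^(n²) : n ≥ 0} is not context-free. ∎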